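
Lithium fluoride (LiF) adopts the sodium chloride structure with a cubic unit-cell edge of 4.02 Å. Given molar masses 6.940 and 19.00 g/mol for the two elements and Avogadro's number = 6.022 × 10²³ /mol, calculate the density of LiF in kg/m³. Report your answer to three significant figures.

The sodium chloride structure contains Z = 4 formula units per cell; M(LiF) = 6.940 + 19.00 = 25.94 g/mol.
a³ = (4.020 × 10^-8 cm)³ = 6.496 × 10^-23 cm³.
ρ = 4 × 25.94 / (6.022 × 10²³ × 6.496 × 10^-23) = 2.652 g/cm³ = 2650 kg/m³.

2650 kg/m³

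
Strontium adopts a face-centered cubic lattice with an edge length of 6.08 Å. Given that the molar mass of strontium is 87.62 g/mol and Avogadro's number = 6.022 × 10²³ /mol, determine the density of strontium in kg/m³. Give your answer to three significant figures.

2590 kg/m³

An FCC unit cell contains Z = 4 atoms.
Cell volume: a³ = (6.08 Å)³ = (6.080 × 10^-8 cm)³ = 2.248 × 10^-22 cm³.
ρ = Z·M/(N_A·a³) = 4 × 87.62 / (6.022 × 10²³ × 2.248 × 10^-22) = 2.589 g/cm³ = 2590 kg/m³.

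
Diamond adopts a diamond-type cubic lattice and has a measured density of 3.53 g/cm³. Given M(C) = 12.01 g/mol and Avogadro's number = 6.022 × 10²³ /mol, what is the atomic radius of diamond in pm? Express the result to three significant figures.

For a diamond cubic cell (Z = 8), a³ = Z·M/(N_A·ρ) = 8 × 12.01 / (6.022 × 10²³ × 3.530) = 4.520 × 10^-23 cm³, so a = 3.562 × 10^-8 cm = 356.2 pm.
Nearest neighbors lie along the body diagonal with √3·a = 8r, so r = 0.2165 × a = 77.1 pm.

77.1 pm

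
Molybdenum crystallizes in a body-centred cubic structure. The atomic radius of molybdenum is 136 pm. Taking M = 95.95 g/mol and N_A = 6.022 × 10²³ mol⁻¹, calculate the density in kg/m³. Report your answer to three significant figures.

10300 kg/m³

In a BCC lattice, atoms touch along the body diagonal, so √3·a = 4r, giving a = 314.1 pm = 3.141 × 10^-8 cm.
With Z = 2, ρ = Z·M/(N_A·a³) = 2 × 95.95 / (6.022 × 10²³ × 3.098 × 10^-23) = 10.29 g/cm³ = 10300 kg/m³.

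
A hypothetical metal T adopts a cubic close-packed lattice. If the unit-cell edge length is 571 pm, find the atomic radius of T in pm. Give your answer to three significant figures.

In an FCC lattice, atoms touch along the face diagonal, so √2·a = 4r.
r = √2·a/4 = 1.4142 × 571 / 4 = 202 pm.

202 pm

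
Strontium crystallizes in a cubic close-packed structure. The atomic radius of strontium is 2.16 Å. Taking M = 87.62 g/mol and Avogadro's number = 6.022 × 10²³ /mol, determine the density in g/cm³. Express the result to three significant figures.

In an FCC lattice, atoms touch along the face diagonal, so √2·a = 4r, giving a = 6.109 Å = 6.109 × 10^-8 cm.
With Z = 4, ρ = Z·M/(N_A·a³) = 4 × 87.62 / (6.022 × 10²³ × 2.280 × 10^-22) = 2.552 g/cm³.

2.55 g/cm³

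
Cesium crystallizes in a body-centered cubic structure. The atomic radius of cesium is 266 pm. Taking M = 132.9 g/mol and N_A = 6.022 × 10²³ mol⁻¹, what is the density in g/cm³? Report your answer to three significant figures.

In a BCC lattice, atoms touch along the body diagonal, so √3·a = 4r, giving a = 614.3 pm = 6.143 × 10^-8 cm.
With Z = 2, ρ = Z·M/(N_A·a³) = 2 × 132.9 / (6.022 × 10²³ × 2.318 × 10^-22) = 1.904 g/cm³.

1.90 g/cm³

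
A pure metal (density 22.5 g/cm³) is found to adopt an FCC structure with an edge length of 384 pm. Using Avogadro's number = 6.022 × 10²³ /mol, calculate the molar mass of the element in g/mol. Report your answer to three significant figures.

192 g/mol

An FCC cell has Z = 4 atoms; a = 3.840 × 10^-8 cm.
M = ρ·N_A·a³/Z = 22.5 × 6.022 × 10²³ × 5.662 × 10^-23 / 4 = 192 g/mol.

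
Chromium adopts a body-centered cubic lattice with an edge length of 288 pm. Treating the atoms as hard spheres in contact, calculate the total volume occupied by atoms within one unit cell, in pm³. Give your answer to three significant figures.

1.62 × 10^7 pm³

In a BCC lattice atoms touch along the body diagonal, so √3·a = 4r, so r = 0.4330a = 124.7 pm.
V_atoms = Z × (4/3)πr³ = 2 × (4/3)π × (124.7)³ = 1.62 × 10^7 pm³.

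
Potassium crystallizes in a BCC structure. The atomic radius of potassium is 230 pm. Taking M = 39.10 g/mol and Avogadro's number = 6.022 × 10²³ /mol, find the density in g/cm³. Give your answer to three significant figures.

0.867 g/cm³

In a BCC lattice, atoms touch along the body diagonal, so √3·a = 4r, giving a = 531.2 pm = 5.312 × 10^-8 cm.
With Z = 2, ρ = Z·M/(N_A·a³) = 2 × 39.10 / (6.022 × 10²³ × 1.499 × 10^-22) = 0.8665 g/cm³.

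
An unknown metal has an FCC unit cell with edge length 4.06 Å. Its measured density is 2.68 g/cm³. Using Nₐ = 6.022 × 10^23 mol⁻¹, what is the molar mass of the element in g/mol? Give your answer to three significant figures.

An FCC cell has Z = 4 atoms; a = 4.060 × 10^-8 cm.
M = ρ·N_A·a³/Z = 2.68 × 6.022 × 10²³ × 6.692 × 10^-23 / 4 = 27.0 g/mol.

27.0 g/mol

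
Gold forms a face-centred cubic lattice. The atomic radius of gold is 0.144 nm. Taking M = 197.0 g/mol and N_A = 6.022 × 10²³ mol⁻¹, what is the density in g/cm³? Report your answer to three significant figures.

In an FCC lattice, atoms touch along the face diagonal, so √2·a = 4r, giving a = 0.4073 nm = 4.073 × 10^-8 cm.
With Z = 4, ρ = Z·M/(N_A·a³) = 4 × 197.0 / (6.022 × 10²³ × 6.757 × 10^-23) = 19.37 g/cm³.

19.4 g/cm³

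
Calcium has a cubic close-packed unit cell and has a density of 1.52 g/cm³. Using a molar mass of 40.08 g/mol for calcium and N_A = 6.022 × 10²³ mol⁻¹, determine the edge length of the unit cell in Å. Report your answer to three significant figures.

With Z = 4 atoms per FCC cell, a³ = Z·M/(N_A·ρ) = 4 × 40.08 / (6.022 × 10²³ × 1.520 g/cm³) = 1.751 × 10^-22 cm³.
a = (1.751 × 10^-22)^(1/3) = 5.595 × 10^-8 cm = 5.60 Å.

5.60 Å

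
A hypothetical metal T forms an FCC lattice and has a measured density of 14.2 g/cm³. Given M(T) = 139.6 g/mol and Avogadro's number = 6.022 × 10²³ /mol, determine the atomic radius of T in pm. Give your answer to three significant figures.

For an FCC cell (Z = 4), a³ = Z·M/(N_A·ρ) = 4 × 139.6 / (6.022 × 10²³ × 14.20) = 6.530 × 10^-23 cm³, so a = 4.027 × 10^-8 cm = 402.7 pm.
Atoms touch along the face diagonal, so √2·a = 4r, so r = 0.3536 × a = 142 pm.

142 pm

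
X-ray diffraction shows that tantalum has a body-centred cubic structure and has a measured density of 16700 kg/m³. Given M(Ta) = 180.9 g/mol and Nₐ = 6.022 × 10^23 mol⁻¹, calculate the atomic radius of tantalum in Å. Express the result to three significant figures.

1.43 Å

For a BCC cell (Z = 2), a³ = Z·M/(N_A·ρ) = 2 × 180.9 / (6.022 × 10²³ × 16.70) = 3.598 × 10^-23 cm³, so a = 3.301 × 10^-8 cm = 3.301 Å.
Atoms touch along the body diagonal, so √3·a = 4r, so r = 0.4330 × a = 1.43 Å.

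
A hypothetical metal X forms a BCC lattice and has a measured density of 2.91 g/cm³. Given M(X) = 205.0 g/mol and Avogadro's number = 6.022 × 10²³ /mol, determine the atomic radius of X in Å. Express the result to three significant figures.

2.67 Å

For a BCC cell (Z = 2), a³ = Z·M/(N_A·ρ) = 2 × 205.0 / (6.022 × 10²³ × 2.910) = 2.340 × 10^-22 cm³, so a = 6.162 × 10^-8 cm = 6.162 Å.
Atoms touch along the body diagonal, so √3·a = 4r, so r = 0.4330 × a = 2.67 Å.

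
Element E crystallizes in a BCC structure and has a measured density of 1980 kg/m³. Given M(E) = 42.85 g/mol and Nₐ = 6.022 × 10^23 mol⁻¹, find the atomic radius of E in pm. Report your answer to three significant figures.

180 pm

For a BCC cell (Z = 2), a³ = Z·M/(N_A·ρ) = 2 × 42.85 / (6.022 × 10²³ × 1.980) = 7.187 × 10^-23 cm³, so a = 4.158 × 10^-8 cm = 415.8 pm.
Atoms touch along the body diagonal, so √3·a = 4r, so r = 0.4330 × a = 180 pm.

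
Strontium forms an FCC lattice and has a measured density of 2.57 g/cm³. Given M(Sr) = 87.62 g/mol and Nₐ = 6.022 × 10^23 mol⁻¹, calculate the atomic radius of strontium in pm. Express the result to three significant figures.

216 pm

For an FCC cell (Z = 4), a³ = Z·M/(N_A·ρ) = 4 × 87.62 / (6.022 × 10²³ × 2.570) = 2.265 × 10^-22 cm³, so a = 6.095 × 10^-8 cm = 609.5 pm.
Atoms touch along the face diagonal, so √2·a = 4r, so r = 0.3536 × a = 216 pm.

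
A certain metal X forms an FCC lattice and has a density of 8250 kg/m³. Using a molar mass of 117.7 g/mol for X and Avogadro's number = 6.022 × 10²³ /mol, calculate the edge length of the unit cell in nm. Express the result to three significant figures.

With Z = 4 atoms per FCC cell, a³ = Z·M/(N_A·ρ) = 4 × 117.7 / (6.022 × 10²³ × 8.250 g/cm³) = 9.476 × 10^-23 cm³.
a = (9.476 × 10^-23)^(1/3) = 4.559 × 10^-8 cm = 0.456 nm.

0.456 nm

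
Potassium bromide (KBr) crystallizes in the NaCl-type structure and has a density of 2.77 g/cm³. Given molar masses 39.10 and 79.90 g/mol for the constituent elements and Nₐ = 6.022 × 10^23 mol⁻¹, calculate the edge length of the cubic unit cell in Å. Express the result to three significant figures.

M(KBr) = 119.0 g/mol; Z = 4 formula units per cell.
a³ = Z·M/(N_A·ρ) = 4 × 119.0 / (6.022 × 10²³ × 2.77) = 2.854 × 10^-22 cm³, so a = 6.584 × 10^-8 cm = 6.58 Å.

6.58 Å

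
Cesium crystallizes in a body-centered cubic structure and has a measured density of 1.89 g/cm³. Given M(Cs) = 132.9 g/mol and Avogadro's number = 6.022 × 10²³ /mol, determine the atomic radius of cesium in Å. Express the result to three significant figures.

For a BCC cell (Z = 2), a³ = Z·M/(N_A·ρ) = 2 × 132.9 / (6.022 × 10²³ × 1.890) = 2.335 × 10^-22 cm³, so a = 6.158 × 10^-8 cm = 6.158 Å.
Atoms touch along the body diagonal, so √3·a = 4r, so r = 0.4330 × a = 2.67 Å.

2.67 Å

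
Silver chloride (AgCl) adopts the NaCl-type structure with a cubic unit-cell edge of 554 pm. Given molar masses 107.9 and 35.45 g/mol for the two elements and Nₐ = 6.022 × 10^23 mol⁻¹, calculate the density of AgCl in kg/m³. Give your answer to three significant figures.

The NaCl-type structure contains Z = 4 formula units per cell; M(AgCl) = 107.9 + 35.45 = 143.35 g/mol.
a³ = (5.540 × 10^-8 cm)³ = 1.700 × 10^-22 cm³.
ρ = 4 × 143.35 / (6.022 × 10²³ × 1.700 × 10^-22) = 5.600 g/cm³ = 5600 kg/m³.

5600 kg/m³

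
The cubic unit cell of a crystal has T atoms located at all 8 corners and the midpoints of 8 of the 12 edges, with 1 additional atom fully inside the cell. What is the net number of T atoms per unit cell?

Corner atoms are shared by 8 cells (1/8 each), edge atoms by 4 (1/4 each), interior atoms are unshared.
Net atoms = 8 × 1/8 + 8 × 1/4 + 1 = 1 + 2 + 1 = 4.

4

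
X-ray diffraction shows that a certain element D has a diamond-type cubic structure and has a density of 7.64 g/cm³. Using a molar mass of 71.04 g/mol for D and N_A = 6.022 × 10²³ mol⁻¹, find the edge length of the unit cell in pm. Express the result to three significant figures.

498 pm

With Z = 8 atoms per diamond cubic cell, a³ = Z·M/(N_A·ρ) = 8 × 71.04 / (6.022 × 10²³ × 7.640 g/cm³) = 1.235 × 10^-22 cm³.
a = (1.235 × 10^-22)^(1/3) = 4.980 × 10^-8 cm = 498 pm.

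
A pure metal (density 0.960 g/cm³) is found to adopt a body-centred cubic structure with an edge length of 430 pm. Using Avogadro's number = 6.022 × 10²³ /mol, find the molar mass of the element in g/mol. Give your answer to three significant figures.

A BCC cell has Z = 2 atoms; a = 4.300 × 10^-8 cm.
M = ρ·N_A·a³/Z = 0.960 × 6.022 × 10²³ × 7.951 × 10^-23 / 2 = 23.0 g/mol.

23.0 g/mol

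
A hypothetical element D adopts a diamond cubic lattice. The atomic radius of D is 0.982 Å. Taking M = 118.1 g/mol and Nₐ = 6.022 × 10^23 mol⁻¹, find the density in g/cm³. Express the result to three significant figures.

16.8 g/cm³

In a diamond cubic lattice, nearest neighbors lie along the body diagonal with √3·a = 8r, giving a = 4.536 Å = 4.536 × 10^-8 cm.
With Z = 8, ρ = Z·M/(N_A·a³) = 8 × 118.1 / (6.022 × 10²³ × 9.331 × 10^-23) = 16.81 g/cm³.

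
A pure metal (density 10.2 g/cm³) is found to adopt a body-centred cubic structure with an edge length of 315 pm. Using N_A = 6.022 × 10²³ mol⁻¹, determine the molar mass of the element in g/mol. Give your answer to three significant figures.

A BCC cell has Z = 2 atoms; a = 3.150 × 10^-8 cm.
M = ρ·N_A·a³/Z = 10.2 × 6.022 × 10²³ × 3.126 × 10^-23 / 2 = 96.0 g/mol.

96.0 g/mol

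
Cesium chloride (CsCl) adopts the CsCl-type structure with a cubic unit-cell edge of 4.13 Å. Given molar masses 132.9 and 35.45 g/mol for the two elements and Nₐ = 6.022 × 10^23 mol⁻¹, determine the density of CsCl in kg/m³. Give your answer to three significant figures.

3970 kg/m³

The CsCl-type structure contains Z = 1 formula unit per cell; M(CsCl) = 132.9 + 35.45 = 168.35 g/mol.
a³ = (4.130 × 10^-8 cm)³ = 7.044 × 10^-23 cm³.
ρ = 1 × 168.35 / (6.022 × 10²³ × 7.044 × 10^-23) = 3.968 g/cm³ = 3970 kg/m³.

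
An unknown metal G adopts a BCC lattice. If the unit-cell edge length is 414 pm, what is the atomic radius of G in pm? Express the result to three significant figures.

In a BCC lattice, atoms touch along the body diagonal, so √3·a = 4r.
r = √3·a/4 = 1.7321 × 414 / 4 = 179 pm.

179 pm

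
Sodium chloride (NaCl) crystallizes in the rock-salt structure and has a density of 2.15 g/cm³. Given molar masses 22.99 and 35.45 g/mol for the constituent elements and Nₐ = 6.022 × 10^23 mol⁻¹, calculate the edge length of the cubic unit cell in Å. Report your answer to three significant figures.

5.65 Å

M(NaCl) = 58.44 g/mol; Z = 4 formula units per cell.
a³ = Z·M/(N_A·ρ) = 4 × 58.44 / (6.022 × 10²³ × 2.15) = 1.805 × 10^-22 cm³, so a = 5.652 × 10^-8 cm = 5.65 Å.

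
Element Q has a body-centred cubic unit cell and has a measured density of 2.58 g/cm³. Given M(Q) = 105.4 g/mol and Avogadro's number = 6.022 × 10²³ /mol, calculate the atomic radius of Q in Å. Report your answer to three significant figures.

For a BCC cell (Z = 2), a³ = Z·M/(N_A·ρ) = 2 × 105.4 / (6.022 × 10²³ × 2.580) = 1.357 × 10^-22 cm³, so a = 5.139 × 10^-8 cm = 5.139 Å.
Atoms touch along the body diagonal, so √3·a = 4r, so r = 0.4330 × a = 2.23 Å.

2.23 Å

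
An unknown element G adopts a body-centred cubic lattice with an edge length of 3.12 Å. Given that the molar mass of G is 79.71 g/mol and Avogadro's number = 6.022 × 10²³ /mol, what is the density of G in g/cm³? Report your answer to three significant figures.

8.72 g/cm³

A BCC unit cell contains Z = 2 atoms.
Cell volume: a³ = (3.12 Å)³ = (3.120 × 10^-8 cm)³ = 3.037 × 10^-23 cm³.
ρ = Z·M/(N_A·a³) = 2 × 79.71 / (6.022 × 10²³ × 3.037 × 10^-23) = 8.716 g/cm³.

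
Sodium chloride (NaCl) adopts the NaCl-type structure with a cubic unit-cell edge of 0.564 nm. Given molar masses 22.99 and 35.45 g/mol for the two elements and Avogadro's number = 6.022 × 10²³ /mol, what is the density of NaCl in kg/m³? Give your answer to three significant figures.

The NaCl-type structure contains Z = 4 formula units per cell; M(NaCl) = 22.99 + 35.45 = 58.44 g/mol.
a³ = (5.640 × 10^-8 cm)³ = 1.794 × 10^-22 cm³.
ρ = 4 × 58.44 / (6.022 × 10²³ × 1.794 × 10^-22) = 2.164 g/cm³ = 2160 kg/m³.

2160 kg/m³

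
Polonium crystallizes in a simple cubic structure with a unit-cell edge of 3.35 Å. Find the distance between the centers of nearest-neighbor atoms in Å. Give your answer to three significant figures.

3.35 Å

In a simple cubic structure, atoms touch along the cell edge, so a = 2r; the nearest-neighbor distance equals 2r = 1.000·a.
d = 1.000 × 3.35 = 3.35 Å.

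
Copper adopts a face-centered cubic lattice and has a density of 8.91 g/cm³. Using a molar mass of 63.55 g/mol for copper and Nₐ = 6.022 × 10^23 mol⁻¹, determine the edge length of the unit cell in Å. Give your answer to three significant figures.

3.62 Å

With Z = 4 atoms per FCC cell, a³ = Z·M/(N_A·ρ) = 4 × 63.55 / (6.022 × 10²³ × 8.910 g/cm³) = 4.738 × 10^-23 cm³.
a = (4.738 × 10^-23)^(1/3) = 3.618 × 10^-8 cm = 3.62 Å.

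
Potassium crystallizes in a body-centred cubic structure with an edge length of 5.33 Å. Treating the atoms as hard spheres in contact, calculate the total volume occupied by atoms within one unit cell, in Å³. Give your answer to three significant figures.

103 Å³

In a BCC lattice atoms touch along the body diagonal, so √3·a = 4r, so r = 0.4330a = 2.308 Å.
V_atoms = Z × (4/3)πr³ = 2 × (4/3)π × (2.308)³ = 103 Å³.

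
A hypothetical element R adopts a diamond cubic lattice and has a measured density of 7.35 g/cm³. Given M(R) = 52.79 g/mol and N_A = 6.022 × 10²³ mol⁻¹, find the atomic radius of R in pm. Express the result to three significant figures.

98.9 pm

For a diamond cubic cell (Z = 8), a³ = Z·M/(N_A·ρ) = 8 × 52.79 / (6.022 × 10²³ × 7.350) = 9.541 × 10^-23 cm³, so a = 4.570 × 10^-8 cm = 457.0 pm.
Nearest neighbors lie along the body diagonal with √3·a = 8r, so r = 0.2165 × a = 98.9 pm.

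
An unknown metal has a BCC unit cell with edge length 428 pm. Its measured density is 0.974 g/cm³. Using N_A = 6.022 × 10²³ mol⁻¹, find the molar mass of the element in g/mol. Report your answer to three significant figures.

A BCC cell has Z = 2 atoms; a = 4.280 × 10^-8 cm.
M = ρ·N_A·a³/Z = 0.974 × 6.022 × 10²³ × 7.840 × 10^-23 / 2 = 23.0 g/mol.

23.0 g/mol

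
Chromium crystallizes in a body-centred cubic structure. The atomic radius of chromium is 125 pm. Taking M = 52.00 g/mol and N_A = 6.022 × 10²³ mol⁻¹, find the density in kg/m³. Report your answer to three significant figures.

In a BCC lattice, atoms touch along the body diagonal, so √3·a = 4r, giving a = 288.7 pm = 2.887 × 10^-8 cm.
With Z = 2, ρ = Z·M/(N_A·a³) = 2 × 52.00 / (6.022 × 10²³ × 2.406 × 10^-23) = 7.179 g/cm³ = 7180 kg/m³.

7180 kg/m³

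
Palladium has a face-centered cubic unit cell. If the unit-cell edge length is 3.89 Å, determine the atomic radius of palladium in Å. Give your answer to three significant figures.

In an FCC lattice, atoms touch along the face diagonal, so √2·a = 4r.
r = √2·a/4 = 1.4142 × 3.89 / 4 = 1.38 Å.

1.38 Å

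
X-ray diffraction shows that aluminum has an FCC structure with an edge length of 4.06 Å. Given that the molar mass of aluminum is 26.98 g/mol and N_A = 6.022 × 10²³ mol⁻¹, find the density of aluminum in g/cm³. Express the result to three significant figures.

An FCC unit cell contains Z = 4 atoms.
Cell volume: a³ = (4.06 Å)³ = (4.060 × 10^-8 cm)³ = 6.692 × 10^-23 cm³.
ρ = Z·M/(N_A·a³) = 4 × 26.98 / (6.022 × 10²³ × 6.692 × 10^-23) = 2.678 g/cm³.

2.68 g/cm³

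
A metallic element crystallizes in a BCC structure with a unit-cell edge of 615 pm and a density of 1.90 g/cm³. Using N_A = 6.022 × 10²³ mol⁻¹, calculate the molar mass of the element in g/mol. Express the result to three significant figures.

133 g/mol

A BCC cell has Z = 2 atoms; a = 6.150 × 10^-8 cm.
M = ρ·N_A·a³/Z = 1.90 × 6.022 × 10²³ × 2.326 × 10^-22 / 2 = 133 g/mol.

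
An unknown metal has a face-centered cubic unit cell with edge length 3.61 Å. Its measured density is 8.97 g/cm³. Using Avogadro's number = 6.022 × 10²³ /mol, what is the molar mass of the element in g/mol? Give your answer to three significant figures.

63.5 g/mol

An FCC cell has Z = 4 atoms; a = 3.610 × 10^-8 cm.
M = ρ·N_A·a³/Z = 8.97 × 6.022 × 10²³ × 4.705 × 10^-23 / 4 = 63.5 g/mol.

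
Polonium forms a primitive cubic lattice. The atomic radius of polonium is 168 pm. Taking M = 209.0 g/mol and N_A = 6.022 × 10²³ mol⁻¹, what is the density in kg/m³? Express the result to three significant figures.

In a simple cubic lattice, atoms touch along the cell edge, so a = 2r, giving a = 336.0 pm = 3.360 × 10^-8 cm.
With Z = 1, ρ = Z·M/(N_A·a³) = 1 × 209.0 / (6.022 × 10²³ × 3.793 × 10^-23) = 9.149 g/cm³ = 9150 kg/m³.

9150 kg/m³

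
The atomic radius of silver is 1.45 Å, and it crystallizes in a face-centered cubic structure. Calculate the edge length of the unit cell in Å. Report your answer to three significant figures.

In an FCC lattice, atoms touch along the face diagonal, so √2·a = 4r.
a = 4r/√2 = 4 × 1.45 / 1.4142 = 4.10 Å.

4.10 Å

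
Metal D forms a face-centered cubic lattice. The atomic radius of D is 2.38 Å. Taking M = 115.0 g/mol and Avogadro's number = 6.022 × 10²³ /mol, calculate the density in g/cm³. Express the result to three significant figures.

In an FCC lattice, atoms touch along the face diagonal, so √2·a = 4r, giving a = 6.732 Å = 6.732 × 10^-8 cm.
With Z = 4, ρ = Z·M/(N_A·a³) = 4 × 115.0 / (6.022 × 10²³ × 3.050 × 10^-22) = 2.504 g/cm³.

2.50 g/cm³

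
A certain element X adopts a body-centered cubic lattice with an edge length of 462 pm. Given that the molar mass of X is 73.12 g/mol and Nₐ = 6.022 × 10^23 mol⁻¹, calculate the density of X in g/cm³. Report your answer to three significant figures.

2.46 g/cm³

A BCC unit cell contains Z = 2 atoms.
Cell volume: a³ = (462 pm)³ = (4.620 × 10^-8 cm)³ = 9.861 × 10^-23 cm³.
ρ = Z·M/(N_A·a³) = 2 × 73.12 / (6.022 × 10²³ × 9.861 × 10^-23) = 2.463 g/cm³.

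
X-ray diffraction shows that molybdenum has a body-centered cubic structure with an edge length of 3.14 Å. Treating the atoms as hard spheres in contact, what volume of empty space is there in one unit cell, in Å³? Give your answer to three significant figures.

In a BCC lattice atoms touch along the body diagonal, so √3·a = 4r, so r = 0.4330a = 1.360 Å.
V_cell = a³ = 30.96 Å³; V_atoms = 2 × (4/3)πr³ = 21.06 Å³.
Empty space = 30.96 − 21.06 = 9.90 Å³.

9.90 Å³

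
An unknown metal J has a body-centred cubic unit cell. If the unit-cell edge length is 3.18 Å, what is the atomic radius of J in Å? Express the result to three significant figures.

1.38 Å

In a BCC lattice, atoms touch along the body diagonal, so √3·a = 4r.
r = √3·a/4 = 1.7321 × 3.18 / 4 = 1.38 Å.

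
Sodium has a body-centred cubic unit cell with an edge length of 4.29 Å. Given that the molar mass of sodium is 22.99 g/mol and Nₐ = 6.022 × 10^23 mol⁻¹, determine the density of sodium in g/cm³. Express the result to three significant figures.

0.967 g/cm³

A BCC unit cell contains Z = 2 atoms.
Cell volume: a³ = (4.29 Å)³ = (4.290 × 10^-8 cm)³ = 7.895 × 10^-23 cm³.
ρ = Z·M/(N_A·a³) = 2 × 22.99 / (6.022 × 10²³ × 7.895 × 10^-23) = 0.9671 g/cm³.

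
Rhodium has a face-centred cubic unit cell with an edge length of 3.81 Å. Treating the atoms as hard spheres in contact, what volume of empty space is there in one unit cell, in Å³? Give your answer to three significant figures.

14.4 Å³

In an FCC lattice atoms touch along the face diagonal, so √2·a = 4r, so r = 0.3536a = 1.347 Å.
V_cell = a³ = 55.31 Å³; V_atoms = 4 × (4/3)πr³ = 40.95 Å³.
Empty space = 55.31 − 40.95 = 14.4 Å³.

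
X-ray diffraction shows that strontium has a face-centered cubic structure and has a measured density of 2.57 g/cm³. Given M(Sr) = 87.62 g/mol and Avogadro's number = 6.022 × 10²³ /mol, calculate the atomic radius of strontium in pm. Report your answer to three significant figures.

216 pm

For an FCC cell (Z = 4), a³ = Z·M/(N_A·ρ) = 4 × 87.62 / (6.022 × 10²³ × 2.570) = 2.265 × 10^-22 cm³, so a = 6.095 × 10^-8 cm = 609.5 pm.
Atoms touch along the face diagonal, so √2·a = 4r, so r = 0.3536 × a = 216 pm.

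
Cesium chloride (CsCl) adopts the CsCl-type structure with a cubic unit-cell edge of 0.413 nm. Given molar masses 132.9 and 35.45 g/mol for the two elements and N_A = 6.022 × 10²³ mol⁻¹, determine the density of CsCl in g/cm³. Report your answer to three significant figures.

The CsCl-type structure contains Z = 1 formula unit per cell; M(CsCl) = 132.9 + 35.45 = 168.35 g/mol.
a³ = (4.130 × 10^-8 cm)³ = 7.044 × 10^-23 cm³.
ρ = 1 × 168.35 / (6.022 × 10²³ × 7.044 × 10^-23) = 3.968 g/cm³.

3.97 g/cm³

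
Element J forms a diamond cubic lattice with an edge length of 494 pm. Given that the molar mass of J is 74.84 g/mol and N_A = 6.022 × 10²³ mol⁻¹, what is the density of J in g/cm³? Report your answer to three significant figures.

A diamond cubic unit cell contains Z = 8 atoms.
Cell volume: a³ = (494 pm)³ = (4.940 × 10^-8 cm)³ = 1.206 × 10^-22 cm³.
ρ = Z·M/(N_A·a³) = 8 × 74.84 / (6.022 × 10²³ × 1.206 × 10^-22) = 8.247 g/cm³.

8.25 g/cm³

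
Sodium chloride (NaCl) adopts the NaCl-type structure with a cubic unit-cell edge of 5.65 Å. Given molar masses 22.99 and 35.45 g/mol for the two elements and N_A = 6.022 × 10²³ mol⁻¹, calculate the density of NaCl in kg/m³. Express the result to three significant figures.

The NaCl-type structure contains Z = 4 formula units per cell; M(NaCl) = 22.99 + 35.45 = 58.44 g/mol.
a³ = (5.650 × 10^-8 cm)³ = 1.804 × 10^-22 cm³.
ρ = 4 × 58.44 / (6.022 × 10²³ × 1.804 × 10^-22) = 2.152 g/cm³ = 2150 kg/m³.

2150 kg/m³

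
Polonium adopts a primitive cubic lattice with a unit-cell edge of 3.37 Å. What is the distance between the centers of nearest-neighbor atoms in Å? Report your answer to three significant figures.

3.37 Å

In a simple cubic structure, atoms touch along the cell edge, so a = 2r; the nearest-neighbor distance equals 2r = 1.000·a.
d = 1.000 × 3.37 = 3.37 Å.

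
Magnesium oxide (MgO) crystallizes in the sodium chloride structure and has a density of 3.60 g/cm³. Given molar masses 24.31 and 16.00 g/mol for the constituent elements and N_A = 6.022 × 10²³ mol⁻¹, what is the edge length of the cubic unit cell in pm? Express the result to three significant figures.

M(MgO) = 40.31 g/mol; Z = 4 formula units per cell.
a³ = Z·M/(N_A·ρ) = 4 × 40.31 / (6.022 × 10²³ × 3.60) = 7.438 × 10^-23 cm³, so a = 4.205 × 10^-8 cm = 421 pm.

421 pm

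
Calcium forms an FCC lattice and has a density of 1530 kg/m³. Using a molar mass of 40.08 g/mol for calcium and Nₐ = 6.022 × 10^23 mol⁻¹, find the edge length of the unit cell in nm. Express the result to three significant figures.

With Z = 4 atoms per FCC cell, a³ = Z·M/(N_A·ρ) = 4 × 40.08 / (6.022 × 10²³ × 1.530 g/cm³) = 1.740 × 10^-22 cm³.
a = (1.740 × 10^-22)^(1/3) = 5.583 × 10^-8 cm = 0.558 nm.

0.558 nm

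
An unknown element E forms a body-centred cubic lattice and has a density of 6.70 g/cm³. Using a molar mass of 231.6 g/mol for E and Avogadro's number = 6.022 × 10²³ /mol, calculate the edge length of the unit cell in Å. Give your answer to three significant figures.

With Z = 2 atoms per BCC cell, a³ = Z·M/(N_A·ρ) = 2 × 231.6 / (6.022 × 10²³ × 6.700 g/cm³) = 1.148 × 10^-22 cm³.
a = (1.148 × 10^-22)^(1/3) = 4.860 × 10^-8 cm = 4.86 Å.

4.86 Å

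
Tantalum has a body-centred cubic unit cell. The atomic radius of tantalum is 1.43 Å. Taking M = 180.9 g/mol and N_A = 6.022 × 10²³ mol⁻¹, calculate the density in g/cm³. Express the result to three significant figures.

In a BCC lattice, atoms touch along the body diagonal, so √3·a = 4r, giving a = 3.302 Å = 3.302 × 10^-8 cm.
With Z = 2, ρ = Z·M/(N_A·a³) = 2 × 180.9 / (6.022 × 10²³ × 3.602 × 10^-23) = 16.68 g/cm³.

16.7 g/cm³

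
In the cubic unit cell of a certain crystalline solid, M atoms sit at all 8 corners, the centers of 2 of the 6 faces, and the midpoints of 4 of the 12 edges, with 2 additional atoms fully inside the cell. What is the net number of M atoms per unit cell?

5

Corner atoms are shared by 8 cells (1/8 each), face atoms by 2 (1/2 each), edge atoms by 4 (1/4 each), interior atoms are unshared.
Net atoms = 8 × 1/8 + 2 × 1/2 + 4 × 1/4 + 2 = 1 + 1 + 1 + 2 = 5.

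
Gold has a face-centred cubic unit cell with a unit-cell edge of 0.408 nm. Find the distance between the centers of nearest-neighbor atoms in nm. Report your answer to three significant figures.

In an FCC structure, atoms touch along the face diagonal, so √2·a = 4r; the nearest-neighbor distance equals 2r = 0.7071·a.
d = 0.7071 × 0.408 = 0.288 nm.

0.288 nm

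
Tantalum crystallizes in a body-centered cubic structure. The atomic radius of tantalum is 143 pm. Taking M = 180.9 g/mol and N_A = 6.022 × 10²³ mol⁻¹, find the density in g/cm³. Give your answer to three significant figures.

16.7 g/cm³

In a BCC lattice, atoms touch along the body diagonal, so √3·a = 4r, giving a = 330.2 pm = 3.302 × 10^-8 cm.
With Z = 2, ρ = Z·M/(N_A·a³) = 2 × 180.9 / (6.022 × 10²³ × 3.602 × 10^-23) = 16.68 g/cm³.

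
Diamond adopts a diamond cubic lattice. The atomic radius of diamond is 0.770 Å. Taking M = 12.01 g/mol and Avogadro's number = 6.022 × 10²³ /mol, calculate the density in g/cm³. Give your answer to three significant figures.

3.55 g/cm³

In a diamond cubic lattice, nearest neighbors lie along the body diagonal with √3·a = 8r, giving a = 3.556 Å = 3.556 × 10^-8 cm.
With Z = 8, ρ = Z·M/(N_A·a³) = 8 × 12.01 / (6.022 × 10²³ × 4.498 × 10^-23) = 3.547 g/cm³.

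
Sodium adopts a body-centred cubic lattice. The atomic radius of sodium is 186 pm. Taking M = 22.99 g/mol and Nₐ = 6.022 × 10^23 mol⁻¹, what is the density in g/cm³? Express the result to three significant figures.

In a BCC lattice, atoms touch along the body diagonal, so √3·a = 4r, giving a = 429.5 pm = 4.295 × 10^-8 cm.
With Z = 2, ρ = Z·M/(N_A·a³) = 2 × 22.99 / (6.022 × 10²³ × 7.926 × 10^-23) = 0.9634 g/cm³.

0.963 g/cm³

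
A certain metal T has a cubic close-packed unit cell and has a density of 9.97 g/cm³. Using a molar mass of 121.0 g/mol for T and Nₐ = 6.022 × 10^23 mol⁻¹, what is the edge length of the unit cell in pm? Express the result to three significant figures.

432 pm

With Z = 4 atoms per FCC cell, a³ = Z·M/(N_A·ρ) = 4 × 121.0 / (6.022 × 10²³ × 9.970 g/cm³) = 8.061 × 10^-23 cm³.
a = (8.061 × 10^-23)^(1/3) = 4.320 × 10^-8 cm = 432 pm.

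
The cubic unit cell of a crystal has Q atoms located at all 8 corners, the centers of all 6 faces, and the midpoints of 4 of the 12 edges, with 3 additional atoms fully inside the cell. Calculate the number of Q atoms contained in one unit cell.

8

Corner atoms are shared by 8 cells (1/8 each), face atoms by 2 (1/2 each), edge atoms by 4 (1/4 each), interior atoms are unshared.
Net atoms = 8 × 1/8 + 6 × 1/2 + 4 × 1/4 + 3 = 1 + 3 + 1 + 3 = 8.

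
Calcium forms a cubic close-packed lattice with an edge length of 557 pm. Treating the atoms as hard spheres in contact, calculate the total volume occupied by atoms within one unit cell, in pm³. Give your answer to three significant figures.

1.28 × 10^8 pm³

In an FCC lattice atoms touch along the face diagonal, so √2·a = 4r, so r = 0.3536a = 196.9 pm.
V_atoms = Z × (4/3)πr³ = 4 × (4/3)π × (196.9)³ = 1.28 × 10^8 pm³.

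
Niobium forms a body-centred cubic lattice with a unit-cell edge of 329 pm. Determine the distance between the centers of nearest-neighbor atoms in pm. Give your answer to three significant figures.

285 pm

In a BCC structure, atoms touch along the body diagonal, so √3·a = 4r; the nearest-neighbor distance equals 2r = 0.8660·a.
d = 0.8660 × 329 = 285 pm.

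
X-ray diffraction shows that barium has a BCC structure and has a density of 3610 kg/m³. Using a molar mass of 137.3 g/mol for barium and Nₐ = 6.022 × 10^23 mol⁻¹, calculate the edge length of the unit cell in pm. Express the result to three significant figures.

502 pm

With Z = 2 atoms per BCC cell, a³ = Z·M/(N_A·ρ) = 2 × 137.3 / (6.022 × 10²³ × 3.610 g/cm³) = 1.263 × 10^-22 cm³.
a = (1.263 × 10^-22)^(1/3) = 5.017 × 10^-8 cm = 502 pm.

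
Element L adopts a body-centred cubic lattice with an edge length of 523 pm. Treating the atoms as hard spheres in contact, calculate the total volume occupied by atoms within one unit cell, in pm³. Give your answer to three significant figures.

9.73 × 10^7 pm³

In a BCC lattice atoms touch along the body diagonal, so √3·a = 4r, so r = 0.4330a = 226.5 pm.
V_atoms = Z × (4/3)πr³ = 2 × (4/3)π × (226.5)³ = 9.73 × 10^7 pm³.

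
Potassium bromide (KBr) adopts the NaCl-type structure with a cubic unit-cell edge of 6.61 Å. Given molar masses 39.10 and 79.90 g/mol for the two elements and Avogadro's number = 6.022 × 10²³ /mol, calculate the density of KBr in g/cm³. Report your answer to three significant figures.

2.74 g/cm³

The NaCl-type structure contains Z = 4 formula units per cell; M(KBr) = 39.10 + 79.90 = 119.0 g/mol.
a³ = (6.610 × 10^-8 cm)³ = 2.888 × 10^-22 cm³.
ρ = 4 × 119.0 / (6.022 × 10²³ × 2.888 × 10^-22) = 2.737 g/cm³.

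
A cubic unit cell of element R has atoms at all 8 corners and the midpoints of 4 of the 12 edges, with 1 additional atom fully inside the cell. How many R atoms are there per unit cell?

3

Corner atoms are shared by 8 cells (1/8 each), edge atoms by 4 (1/4 each), interior atoms are unshared.
Net atoms = 8 × 1/8 + 4 × 1/4 + 1 = 1 + 1 + 1 = 3.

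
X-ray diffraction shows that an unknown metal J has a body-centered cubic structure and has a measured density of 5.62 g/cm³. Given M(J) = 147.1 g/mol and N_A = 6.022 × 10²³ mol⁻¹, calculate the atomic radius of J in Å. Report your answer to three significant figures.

For a BCC cell (Z = 2), a³ = Z·M/(N_A·ρ) = 2 × 147.1 / (6.022 × 10²³ × 5.620) = 8.693 × 10^-23 cm³, so a = 4.430 × 10^-8 cm = 4.430 Å.
Atoms touch along the body diagonal, so √3·a = 4r, so r = 0.4330 × a = 1.92 Å.

1.92 Å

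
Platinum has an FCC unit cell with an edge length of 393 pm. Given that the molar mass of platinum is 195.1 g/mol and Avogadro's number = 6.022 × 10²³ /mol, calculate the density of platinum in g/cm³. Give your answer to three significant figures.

An FCC unit cell contains Z = 4 atoms.
Cell volume: a³ = (393 pm)³ = (3.930 × 10^-8 cm)³ = 6.070 × 10^-23 cm³.
ρ = Z·M/(N_A·a³) = 4 × 195.1 / (6.022 × 10²³ × 6.070 × 10^-23) = 21.35 g/cm³.

21.4 g/cm³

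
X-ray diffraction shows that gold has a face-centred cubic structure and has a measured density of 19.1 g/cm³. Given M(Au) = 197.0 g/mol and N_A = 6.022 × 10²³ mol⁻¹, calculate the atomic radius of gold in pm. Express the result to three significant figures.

145 pm

For an FCC cell (Z = 4), a³ = Z·M/(N_A·ρ) = 4 × 197.0 / (6.022 × 10²³ × 19.10) = 6.851 × 10^-23 cm³, so a = 4.092 × 10^-8 cm = 409.2 pm.
Atoms touch along the face diagonal, so √2·a = 4r, so r = 0.3536 × a = 145 pm.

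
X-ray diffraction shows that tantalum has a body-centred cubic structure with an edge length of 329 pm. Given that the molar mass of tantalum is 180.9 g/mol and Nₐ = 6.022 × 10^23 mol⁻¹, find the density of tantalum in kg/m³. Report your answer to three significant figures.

16900 kg/m³

A BCC unit cell contains Z = 2 atoms.
Cell volume: a³ = (329 pm)³ = (3.290 × 10^-8 cm)³ = 3.561 × 10^-23 cm³.
ρ = Z·M/(N_A·a³) = 2 × 180.9 / (6.022 × 10²³ × 3.561 × 10^-23) = 16.87 g/cm³ = 16900 kg/m³.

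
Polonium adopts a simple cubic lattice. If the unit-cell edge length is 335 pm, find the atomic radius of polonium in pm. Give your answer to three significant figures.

In a simple cubic lattice, atoms touch along the cell edge, so a = 2r.
r = a/2 = 335/2 = 168 pm.

168 pm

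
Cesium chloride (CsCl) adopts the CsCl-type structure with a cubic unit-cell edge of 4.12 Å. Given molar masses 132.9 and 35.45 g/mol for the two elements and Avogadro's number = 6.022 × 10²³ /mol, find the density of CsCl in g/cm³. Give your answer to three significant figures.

4.00 g/cm³

The CsCl-type structure contains Z = 1 formula unit per cell; M(CsCl) = 132.9 + 35.45 = 168.35 g/mol.
a³ = (4.120 × 10^-8 cm)³ = 6.993 × 10^-23 cm³.
ρ = 1 × 168.35 / (6.022 × 10²³ × 6.993 × 10^-23) = 3.997 g/cm³.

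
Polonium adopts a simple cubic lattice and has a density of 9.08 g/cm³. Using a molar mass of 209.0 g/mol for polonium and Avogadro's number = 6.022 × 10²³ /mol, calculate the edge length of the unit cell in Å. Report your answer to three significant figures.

3.37 Å

With Z = 1 atom per simple cubic cell, a³ = Z·M/(N_A·ρ) = 1 × 209.0 / (6.022 × 10²³ × 9.080 g/cm³) = 3.822 × 10^-23 cm³.
a = (3.822 × 10^-23)^(1/3) = 3.369 × 10^-8 cm = 3.37 Å.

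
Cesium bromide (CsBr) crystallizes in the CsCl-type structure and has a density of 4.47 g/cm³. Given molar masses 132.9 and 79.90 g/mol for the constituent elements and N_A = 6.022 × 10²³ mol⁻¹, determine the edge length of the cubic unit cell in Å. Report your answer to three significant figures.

4.29 Å

M(CsBr) = 212.8 g/mol; Z = 1 formula unit per cell.
a³ = Z·M/(N_A·ρ) = 1 × 212.8 / (6.022 × 10²³ × 4.47) = 7.905 × 10^-23 cm³, so a = 4.292 × 10^-8 cm = 4.29 Å.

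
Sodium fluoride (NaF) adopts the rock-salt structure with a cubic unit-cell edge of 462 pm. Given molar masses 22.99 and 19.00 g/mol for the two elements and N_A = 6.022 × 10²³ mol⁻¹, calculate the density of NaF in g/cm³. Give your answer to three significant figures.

2.83 g/cm³

The rock-salt structure contains Z = 4 formula units per cell; M(NaF) = 22.99 + 19.00 = 41.99 g/mol.
a³ = (4.620 × 10^-8 cm)³ = 9.861 × 10^-23 cm³.
ρ = 4 × 41.99 / (6.022 × 10²³ × 9.861 × 10^-23) = 2.828 g/cm³.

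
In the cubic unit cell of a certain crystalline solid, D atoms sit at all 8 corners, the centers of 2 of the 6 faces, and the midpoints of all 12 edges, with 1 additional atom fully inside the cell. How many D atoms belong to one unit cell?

Corner atoms are shared by 8 cells (1/8 each), face atoms by 2 (1/2 each), edge atoms by 4 (1/4 each), interior atoms are unshared.
Net atoms = 8 × 1/8 + 2 × 1/2 + 12 × 1/4 + 1 = 1 + 1 + 3 + 1 = 6.

6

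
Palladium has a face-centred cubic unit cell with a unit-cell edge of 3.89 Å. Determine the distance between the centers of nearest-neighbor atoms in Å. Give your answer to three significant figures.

In an FCC structure, atoms touch along the face diagonal, so √2·a = 4r; the nearest-neighbor distance equals 2r = 0.7071·a.
d = 0.7071 × 3.89 = 2.75 Å.

2.75 Å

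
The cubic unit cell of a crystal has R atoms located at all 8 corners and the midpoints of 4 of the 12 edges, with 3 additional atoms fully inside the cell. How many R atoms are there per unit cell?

5

Corner atoms are shared by 8 cells (1/8 each), edge atoms by 4 (1/4 each), interior atoms are unshared.
Net atoms = 8 × 1/8 + 4 × 1/4 + 3 = 1 + 1 + 3 = 5.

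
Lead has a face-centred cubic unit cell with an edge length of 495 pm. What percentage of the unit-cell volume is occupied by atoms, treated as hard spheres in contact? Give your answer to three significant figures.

In an FCC lattice atoms touch along the face diagonal, so √2·a = 4r, so r = 0.3536a = 175.0 pm.
Packing fraction = Z·(4/3)πr³ / a³ = 4 × (4/3)π × (175.0)³ / (495)³ = 0.7405 = 74.0%.

74.0%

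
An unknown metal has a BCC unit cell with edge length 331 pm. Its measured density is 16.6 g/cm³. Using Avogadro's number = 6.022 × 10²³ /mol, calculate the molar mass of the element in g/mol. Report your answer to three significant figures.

181 g/mol

A BCC cell has Z = 2 atoms; a = 3.310 × 10^-8 cm.
M = ρ·N_A·a³/Z = 16.6 × 6.022 × 10²³ × 3.626 × 10^-23 / 2 = 181 g/mol.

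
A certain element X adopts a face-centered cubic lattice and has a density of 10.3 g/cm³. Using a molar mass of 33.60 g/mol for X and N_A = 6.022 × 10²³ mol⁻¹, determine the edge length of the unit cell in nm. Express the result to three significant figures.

0.279 nm

With Z = 4 atoms per FCC cell, a³ = Z·M/(N_A·ρ) = 4 × 33.60 / (6.022 × 10²³ × 10.30 g/cm³) = 2.167 × 10^-23 cm³.
a = (2.167 × 10^-23)^(1/3) = 2.788 × 10^-8 cm = 0.279 nm.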